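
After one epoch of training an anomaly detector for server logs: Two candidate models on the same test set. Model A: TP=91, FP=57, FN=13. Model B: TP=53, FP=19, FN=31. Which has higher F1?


Model A: P=91/148=0.6149, R=91/104=0.875, F1=2PR/(P+R)=2TP/(2TP+FP+FN)=182/252=0.7222
Model B: P=53/72=0.7361, R=53/84=0.631, F1=2PR/(P+R)=2TP/(2TP+FP+FN)=106/156=0.6795
0.7222 > 0.6795 → Model A

Model A


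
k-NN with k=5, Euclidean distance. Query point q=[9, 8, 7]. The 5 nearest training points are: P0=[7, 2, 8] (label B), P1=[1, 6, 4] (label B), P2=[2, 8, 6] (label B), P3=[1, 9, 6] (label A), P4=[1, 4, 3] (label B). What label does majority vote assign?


d(q,P0) = 6.4031  (label B)
d(q,P1) = 8.775  (label B)
d(q,P2) = 7.0711  (label B)
d(q,P3) = 8.124  (label A)
d(q,P4) = 9.798  (label B)
Votes: A=1, B=4
Majority → B

B


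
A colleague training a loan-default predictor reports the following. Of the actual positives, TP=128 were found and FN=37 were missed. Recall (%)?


Recall = TP/(TP+FN)
= 128/(128+37)
= 128/165 = 77.58%

77.58%


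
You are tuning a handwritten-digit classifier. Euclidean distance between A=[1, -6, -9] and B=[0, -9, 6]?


d = √((1-0)² + (-6+ 9)² + (-9-6)²)
  = √(1 + 9 + 225)
  = √235 = 15.3297

15.3297


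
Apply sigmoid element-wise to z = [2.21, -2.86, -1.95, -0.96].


σ(2.21) = 1/(1+e^-2.21) = 0.9011
σ(-2.86) = 1/(1+e^2.86) = 0.0542
σ(-1.95) = 1/(1+e^1.95) = 0.1246
σ(-0.96) = 1/(1+e^0.96) = 0.2769
result = [0.9011, 0.0542, 0.1246, 0.2769]

[0.9011, 0.0542, 0.1246, 0.2769]


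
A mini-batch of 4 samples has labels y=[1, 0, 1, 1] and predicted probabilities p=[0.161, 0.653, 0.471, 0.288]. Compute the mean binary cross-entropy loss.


L[0] = -ln(0.161) = 1.8264
L[1] = -ln(1-0.653) = -ln(0.347) = 1.0584
L[2] = -ln(0.471) = 0.7529
L[3] = -ln(0.288) = 1.2448
mean = (1.8264 + 1.0584 + 0.7529 + 1.2448)/4 = 1.2206

1.2206


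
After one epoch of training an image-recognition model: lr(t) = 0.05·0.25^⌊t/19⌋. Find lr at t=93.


n_drops = ⌊93/19⌋ = 4
lr = 0.05·0.25^4 = 0.05·0.00390625 = 0.0001953125

0.0001953125


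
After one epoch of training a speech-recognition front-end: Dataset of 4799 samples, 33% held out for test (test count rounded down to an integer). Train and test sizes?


Test = ⌊4799·33/100⌋ = 1583
Train = 4799 - 1583 = 3216

Train: 3216, Test: 1583


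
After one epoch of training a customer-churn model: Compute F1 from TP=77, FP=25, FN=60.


Precision = 77/102 = 0.7549
Recall = 77/137 = 0.562
F1 = 2·P·R/(P+R) = 2·TP/(2·TP+FP+FN) = 154/(154+25+60) = 154/239 = 0.6444

0.6444


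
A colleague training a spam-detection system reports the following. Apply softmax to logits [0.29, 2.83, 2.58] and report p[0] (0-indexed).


Exponentials: e^0.29=1.3364, e^2.83=16.9455, e^2.58=13.1971
Sum = 31.479
Softmax = [0.0425, 0.5383, 0.4192]
p[0] = 1.3364/31.479 = 0.0425

0.0425


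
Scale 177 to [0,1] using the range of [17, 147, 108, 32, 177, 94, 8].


min=8, max=177
(177-8)/(177-8) = 169/169 = 1.0

1.0


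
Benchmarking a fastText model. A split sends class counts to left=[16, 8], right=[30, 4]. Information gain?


Parent = [46, 12], H_parent = 0.7355
H_left = 0.9183 (n=24), H_right = 0.5226 (n=34)
H_children = (24/58)·0.9183 + (34/58)·0.5226 = 0.6863
IG = 0.7355 - 0.6863 = 0.0492

0.0492


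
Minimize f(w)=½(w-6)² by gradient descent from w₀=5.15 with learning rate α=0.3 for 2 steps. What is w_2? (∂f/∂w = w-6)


step 1: grad = 5.15-6 = -0.85; w = 5.15 - 0.3·(-0.85) = 5.405
step 2: grad = 5.405-6 = -0.595; w = 5.405 - 0.3·(-0.595) = 5.5835

5.5835


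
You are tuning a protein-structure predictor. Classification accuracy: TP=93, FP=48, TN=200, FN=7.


Accuracy = (TP+TN)/(TP+TN+FP+FN)
= (93+200)/(348)
= 293/348 = 84.2%

84.2%


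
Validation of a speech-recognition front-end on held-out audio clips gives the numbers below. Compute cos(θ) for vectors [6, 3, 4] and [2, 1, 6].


A·B = 6·2 + 3·1 + 4·6 = 39
‖A‖ = √61 = 7.8102, ‖B‖ = √41 = 6.4031
cos = 39/(√61·√41) = 39/√2501 = 0.7798

0.7798


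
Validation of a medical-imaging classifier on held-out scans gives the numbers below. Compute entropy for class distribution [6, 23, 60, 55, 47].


Probabilities: [6/191, 23/191, 60/191, 55/191, 47/191] ≈ [0.0314, 0.1204, 0.3141, 0.288, 0.2461]
H = -((6/191)·log₂(6/191) + (23/191)·log₂(23/191) + (60/191)·log₂(60/191) + (55/191)·log₂(55/191) + (47/191)·log₂(47/191))
  = 2.0643 bits

2.0643 bits


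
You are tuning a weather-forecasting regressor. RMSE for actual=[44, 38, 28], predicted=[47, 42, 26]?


MSE = 29/3 = 9.6667
RMSE = √(29/3) = 3.1091

3.1091


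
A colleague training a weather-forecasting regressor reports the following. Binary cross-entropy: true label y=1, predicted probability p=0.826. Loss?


BCE = -[y·ln(p) + (1-y)·ln(1-p)]
= -1·ln(0.826) - 0
= -ln(0.826) = 0.1912

0.1912


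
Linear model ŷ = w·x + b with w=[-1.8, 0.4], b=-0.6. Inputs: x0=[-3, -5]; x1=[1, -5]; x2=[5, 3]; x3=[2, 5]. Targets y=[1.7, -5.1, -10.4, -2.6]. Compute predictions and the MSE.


ŷ0 = (-1.8)·(-3) + (0.4)·(-5) - 0.6 = 2.8
ŷ1 = (-1.8)·(1) + (0.4)·(-5) - 0.6 = -4.4
ŷ2 = (-1.8)·(5) + (0.4)·(3) - 0.6 = -8.4
ŷ3 = (-1.8)·(2) + (0.4)·(5) - 0.6 = -2.2
errors² = [1.21, 0.49, 4.0, 0.16]
MSE = 5.8600/4 = 1.465

1.465


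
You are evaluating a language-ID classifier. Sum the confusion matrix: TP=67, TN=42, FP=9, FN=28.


Total = TP + TN + FP + FN
= 67 + 42 + 9 + 28
= 146
(Predicted positive: 76, predicted negative: 70)

146


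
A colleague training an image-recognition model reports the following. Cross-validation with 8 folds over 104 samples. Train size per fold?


Fold size = 104/8 = 13
Training per fold = 104 - 13 = 91

91


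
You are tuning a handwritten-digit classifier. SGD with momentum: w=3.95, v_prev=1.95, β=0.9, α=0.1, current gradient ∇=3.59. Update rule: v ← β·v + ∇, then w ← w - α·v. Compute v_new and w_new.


v_new = 0.9·1.95 + 3.59 = 1.755 + 3.59 = 5.345
w_new = 3.95 - 0.1·5.345 = 3.95 - 0.5345 = 3.4155

v_new=5.345, w_new=3.4155


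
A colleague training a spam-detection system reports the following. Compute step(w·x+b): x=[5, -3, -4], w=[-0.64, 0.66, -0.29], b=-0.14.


z = (5)·(-0.64) + (-3)·(0.66) + (-4)·(-0.29) - 0.14
  = -4.16
step(z) = 0 (z<0)

0


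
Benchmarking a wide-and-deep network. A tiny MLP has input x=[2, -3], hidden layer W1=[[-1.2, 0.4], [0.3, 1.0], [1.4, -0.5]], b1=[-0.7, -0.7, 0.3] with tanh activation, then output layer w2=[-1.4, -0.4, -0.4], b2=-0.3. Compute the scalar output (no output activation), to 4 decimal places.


z1[0] = (-1.2)·(2) + (0.4)·(-3) - 0.7 = -4.3
z1[1] = (0.3)·(2) + (1.0)·(-3) - 0.7 = -3.1
z1[2] = (1.4)·(2) + (-0.5)·(-3) + 0.3 = 4.6
h = tanh(z1) = [-0.9996, -0.9959, 0.9998]
output = (-1.4)·(-0.9996) + (-0.4)·(-0.9959) + (-0.4)·(0.9998) - 0.3 = 1.0979

1.0979


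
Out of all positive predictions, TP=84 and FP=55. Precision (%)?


Precision = TP/(TP+FP)
= 84/(84+55)
= 84/139 = 60.43%

60.43%


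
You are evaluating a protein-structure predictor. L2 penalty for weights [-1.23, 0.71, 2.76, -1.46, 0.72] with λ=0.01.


‖w‖₂² = (-1.23)² + (0.71)² + (2.76)² + (-1.46)² + (0.72)²
     = 1.5129 + 0.5041 + 7.6176 + 2.1316 + 0.5184
     = 12.2846
λ·‖w‖₂² = 0.01·12.2846 = 0.122846

0.122846


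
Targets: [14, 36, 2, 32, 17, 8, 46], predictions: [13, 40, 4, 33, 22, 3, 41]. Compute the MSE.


Squared errors: (14-13)²=1, (36-40)²=16, (2-4)²=4, (32-33)²=1, (17-22)²=25, (8-3)²=25, (46-41)²=25
Sum = 97
MSE = 97/7 = 97/7

97/7


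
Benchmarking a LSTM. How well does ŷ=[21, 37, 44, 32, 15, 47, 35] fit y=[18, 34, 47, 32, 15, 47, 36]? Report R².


ȳ = 32.7143
SS_res = Σ(y-ŷ)² = 28
SS_tot = Σ(y-ȳ)² = 951.43
R² = 1 - SS_res/SS_tot = 1 - 0.0294 = 0.9706

0.9706


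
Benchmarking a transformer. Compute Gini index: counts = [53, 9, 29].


Probabilities: [53/91, 9/91, 29/91] ≈ [0.5824, 0.0989, 0.3187]
Σpᵢ² = (2809 + 81 + 841)/91² = 3731/8281
Gini = 1 - Σpᵢ² = 1 - 3731/8281 = 0.5495

0.5495


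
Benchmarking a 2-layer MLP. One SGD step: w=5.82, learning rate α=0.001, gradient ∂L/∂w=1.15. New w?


w_new = w - α·∇
= 5.82 - 0.001·1.15
= 5.82 - 0.00115
= 5.81885

5.81885


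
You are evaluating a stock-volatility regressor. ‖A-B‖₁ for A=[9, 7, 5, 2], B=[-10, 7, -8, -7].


d = |9+ 10| + |7-7| + |5+ 8| + |2+ 7|
  = 19 + 0 + 13 + 9
  = 41

41


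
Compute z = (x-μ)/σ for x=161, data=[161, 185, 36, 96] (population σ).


μ = 119.5, σ = 58.1743
z = (161 - 119.5)/58.1743 = 0.7134

0.7134


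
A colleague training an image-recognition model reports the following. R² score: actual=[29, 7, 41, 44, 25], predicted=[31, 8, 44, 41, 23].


ȳ = 29.2
SS_res = Σ(y-ŷ)² = 27
SS_tot = Σ(y-ȳ)² = 868.8
R² = 1 - SS_res/SS_tot = 1 - 0.0311 = 0.9689

0.9689


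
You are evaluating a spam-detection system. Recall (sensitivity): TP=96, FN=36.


Recall = TP/(TP+FN)
= 96/(96+36)
= 96/132 = 72.73%

72.73%


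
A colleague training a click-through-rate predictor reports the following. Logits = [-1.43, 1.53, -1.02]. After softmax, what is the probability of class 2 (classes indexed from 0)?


Exponentials: e^-1.43=0.2393, e^1.53=4.6182, e^-1.02=0.3606
Sum = 5.2181
Softmax = [0.0459, 0.885, 0.0691]
p[2] = 0.3606/5.2181 = 0.0691

0.0691


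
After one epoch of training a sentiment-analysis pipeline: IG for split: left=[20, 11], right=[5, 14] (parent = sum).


Parent = [25, 25], H_parent = 1
H_left = 0.9383 (n=31), H_right = 0.8315 (n=19)
H_children = (31/50)·0.9383 + (19/50)·0.8315 = 0.8977
IG = 1 - 0.8977 = 0.1023

0.1023


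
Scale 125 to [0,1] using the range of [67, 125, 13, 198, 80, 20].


min=13, max=198
(125-13)/(198-13) = 112/185 = 0.6054

0.6054


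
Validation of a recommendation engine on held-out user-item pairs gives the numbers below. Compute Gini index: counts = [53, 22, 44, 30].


Probabilities: [53/149, 22/149, 44/149, 30/149] ≈ [0.3557, 0.1477, 0.2953, 0.2013]
Σpᵢ² = (2809 + 484 + 1936 + 900)/149² = 6129/22201
Gini = 1 - Σpᵢ² = 1 - 6129/22201 = 0.7239

0.7239


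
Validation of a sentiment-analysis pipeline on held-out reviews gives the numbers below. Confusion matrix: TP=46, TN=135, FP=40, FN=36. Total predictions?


Total = TP + TN + FP + FN
= 46 + 135 + 40 + 36
= 257
(Predicted positive: 86, predicted negative: 171)

257


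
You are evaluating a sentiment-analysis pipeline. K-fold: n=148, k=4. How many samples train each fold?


Fold size = 148/4 = 37
Training per fold = 148 - 37 = 111

111


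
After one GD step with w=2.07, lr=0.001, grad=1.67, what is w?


w_new = w - α·∇
= 2.07 - 0.001·1.67
= 2.07 - 0.00167
= 2.06833

2.06833


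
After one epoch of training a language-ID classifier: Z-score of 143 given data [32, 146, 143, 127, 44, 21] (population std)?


μ = 85.5, σ = 53.9035
z = (143 - 85.5)/53.9035 = 1.0667

1.0667


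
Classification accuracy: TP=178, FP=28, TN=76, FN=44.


Accuracy = (TP+TN)/(TP+TN+FP+FN)
= (178+76)/(326)
= 254/326 = 77.91%

77.91%


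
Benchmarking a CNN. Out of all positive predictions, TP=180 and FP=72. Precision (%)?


Precision = TP/(TP+FP)
= 180/(180+72)
= 180/252 = 71.43%

71.43%


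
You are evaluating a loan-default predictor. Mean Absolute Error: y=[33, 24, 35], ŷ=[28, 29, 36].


Absolute errors: |33-28|=5, |24-29|=5, |35-36|=1
Sum = 11
MAE = 11/3 = 11/3

11/3


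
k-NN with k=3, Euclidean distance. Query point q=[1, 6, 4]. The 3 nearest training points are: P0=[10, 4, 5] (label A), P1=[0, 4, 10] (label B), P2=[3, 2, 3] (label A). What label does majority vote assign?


d(q,P0) = 9.2736  (label A)
d(q,P1) = 6.4031  (label B)
d(q,P2) = 4.5826  (label A)
Votes: A=2, B=1
Majority → A

A


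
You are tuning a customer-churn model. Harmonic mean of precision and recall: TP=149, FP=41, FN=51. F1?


Precision = 149/190 = 0.7842
Recall = 149/200 = 0.745
F1 = 2·P·R/(P+R) = 2·TP/(2·TP+FP+FN) = 298/(298+41+51) = 298/390 = 0.7641

0.7641


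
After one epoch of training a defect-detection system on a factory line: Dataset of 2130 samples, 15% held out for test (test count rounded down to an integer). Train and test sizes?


Test = ⌊2130·15/100⌋ = 319
Train = 2130 - 319 = 1811

Train: 1811, Test: 319


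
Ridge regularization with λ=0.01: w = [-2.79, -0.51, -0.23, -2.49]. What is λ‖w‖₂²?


‖w‖₂² = (-2.79)² + (-0.51)² + (-0.23)² + (-2.49)²
     = 7.7841 + 0.2601 + 0.0529 + 6.2001
     = 14.2972
λ·‖w‖₂² = 0.01·14.2972 = 0.142972

0.142972


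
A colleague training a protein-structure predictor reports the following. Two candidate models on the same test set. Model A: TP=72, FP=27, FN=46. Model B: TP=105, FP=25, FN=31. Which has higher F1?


Model A: P=72/99=0.7273, R=72/118=0.6102, F1=2PR/(P+R)=2TP/(2TP+FP+FN)=144/217=0.6636
Model B: P=105/130=0.8077, R=105/136=0.7721, F1=2PR/(P+R)=2TP/(2TP+FP+FN)=210/266=0.7895
0.6636 < 0.7895 → Model B

Model B


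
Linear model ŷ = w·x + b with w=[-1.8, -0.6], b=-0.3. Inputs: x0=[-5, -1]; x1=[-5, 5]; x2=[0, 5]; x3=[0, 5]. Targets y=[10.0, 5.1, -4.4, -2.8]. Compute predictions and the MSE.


ŷ0 = (-1.8)·(-5) + (-0.6)·(-1) - 0.3 = 9.3
ŷ1 = (-1.8)·(-5) + (-0.6)·(5) - 0.3 = 5.7
ŷ2 = (-1.8)·(0) + (-0.6)·(5) - 0.3 = -3.3
ŷ3 = (-1.8)·(0) + (-0.6)·(5) - 0.3 = -3.3
errors² = [0.49, 0.36, 1.21, 0.25]
MSE = 2.3100/4 = 0.5775

0.5775


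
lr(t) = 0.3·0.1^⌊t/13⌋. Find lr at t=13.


n_drops = ⌊13/13⌋ = 1
lr = 0.3·0.1^1 = 0.3·0.1 = 0.03

0.03


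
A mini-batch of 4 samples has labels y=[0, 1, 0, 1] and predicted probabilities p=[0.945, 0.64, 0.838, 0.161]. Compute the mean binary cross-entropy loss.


L[0] = -ln(1-0.945) = -ln(0.055) = 2.9004
L[1] = -ln(0.64) = 0.4463
L[2] = -ln(1-0.838) = -ln(0.162) = 1.8202
L[3] = -ln(0.161) = 1.8264
mean = (2.9004 + 0.4463 + 1.8202 + 1.8264)/4 = 1.7483

1.7483


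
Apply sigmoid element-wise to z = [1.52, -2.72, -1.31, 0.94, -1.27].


σ(1.52) = 1/(1+e^-1.52) = 0.8205
σ(-2.72) = 1/(1+e^2.72) = 0.0618
σ(-1.31) = 1/(1+e^1.31) = 0.2125
σ(0.94) = 1/(1+e^-0.94) = 0.7191
σ(-1.27) = 1/(1+e^1.27) = 0.2193
result = [0.8205, 0.0618, 0.2125, 0.7191, 0.2193]

[0.8205, 0.0618, 0.2125, 0.7191, 0.2193]


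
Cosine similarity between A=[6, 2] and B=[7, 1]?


A·B = 6·7 + 2·1 = 44
‖A‖ = √40 = 6.3246, ‖B‖ = √50 = 7.0711
cos = 44/(√40·√50) = 44/√2000 = 0.9839

0.9839


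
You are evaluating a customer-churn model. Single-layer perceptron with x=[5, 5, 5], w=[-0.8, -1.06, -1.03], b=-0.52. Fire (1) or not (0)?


z = (5)·(-0.8) + (5)·(-1.06) + (5)·(-1.03) - 0.52
  = -14.97
step(z) = 0 (z<0)

0


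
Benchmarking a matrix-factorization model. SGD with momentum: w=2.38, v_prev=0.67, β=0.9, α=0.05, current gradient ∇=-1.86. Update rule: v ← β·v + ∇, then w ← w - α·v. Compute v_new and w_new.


v_new = 0.9·0.67 - 1.86 = 0.603 - 1.86 = -1.257
w_new = 2.38 - 0.05·-1.257 = 2.38 + 0.06285 = 2.44285

v_new=-1.257, w_new=2.44285


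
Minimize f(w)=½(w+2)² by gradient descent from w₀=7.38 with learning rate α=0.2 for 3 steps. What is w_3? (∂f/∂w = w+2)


step 1: grad = 7.38+2 = 9.38; w = 7.38 - 0.2·(9.38) = 5.504
step 2: grad = 5.504+2 = 7.504; w = 5.504 - 0.2·(7.504) = 4.0032
step 3: grad = 4.0032+2 = 6.0032; w = 4.0032 - 0.2·(6.0032) = 2.80256

2.80256


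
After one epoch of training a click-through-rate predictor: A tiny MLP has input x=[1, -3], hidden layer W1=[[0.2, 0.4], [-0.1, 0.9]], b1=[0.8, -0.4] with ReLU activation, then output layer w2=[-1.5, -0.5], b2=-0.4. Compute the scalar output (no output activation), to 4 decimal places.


z1[0] = (0.2)·(1) + (0.4)·(-3) + 0.8 = -0.2
z1[1] = (-0.1)·(1) + (0.9)·(-3) - 0.4 = -3.2
h = ReLU(z1) = [0.0, 0.0]
output = (-1.5)·(0.0) + (-0.5)·(0.0) - 0.4 = -0.4

-0.4


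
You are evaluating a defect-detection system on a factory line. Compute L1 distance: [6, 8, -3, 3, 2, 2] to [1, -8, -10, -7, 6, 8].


d = |6-1| + |8+ 8| + |-3+ 10| + |3+ 7| + |2-6| + |2-8|
  = 5 + 16 + 7 + 10 + 4 + 6
  = 48

48


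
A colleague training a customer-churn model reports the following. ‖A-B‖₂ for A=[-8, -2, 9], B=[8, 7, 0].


d = √((-8-8)² + (-2-7)² + (9-0)²)
  = √(256 + 81 + 81)
  = √418 = 20.445

20.445


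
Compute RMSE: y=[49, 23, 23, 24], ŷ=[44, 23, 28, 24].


MSE = 50/4 = 12.5
RMSE = √(50/4) = 3.5355

3.5355


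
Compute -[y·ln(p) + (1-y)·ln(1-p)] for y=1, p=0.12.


BCE = -[y·ln(p) + (1-y)·ln(1-p)]
= -1·ln(0.12) - 0
= -ln(0.12) = 2.1203

2.1203


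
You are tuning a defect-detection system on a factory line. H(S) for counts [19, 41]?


Probabilities: [19/60, 41/60] ≈ [0.3167, 0.6833]
H = -((19/60)·log₂(19/60) + (41/60)·log₂(41/60))
  = 0.9007 bits

0.9007 bits


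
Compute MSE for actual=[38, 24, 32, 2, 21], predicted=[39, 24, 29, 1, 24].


Squared errors: (38-39)²=1, (24-24)²=0, (32-29)²=9, (2-1)²=1, (21-24)²=9
Sum = 20
MSE = 20/5 = 4

4


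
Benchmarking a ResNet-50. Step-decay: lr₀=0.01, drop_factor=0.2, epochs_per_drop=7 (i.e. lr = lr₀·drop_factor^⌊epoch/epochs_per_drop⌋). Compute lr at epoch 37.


n_drops = ⌊37/7⌋ = 5
lr = 0.01·0.2^5 = 0.01·0.00032 = 0.0000032

0.0000032


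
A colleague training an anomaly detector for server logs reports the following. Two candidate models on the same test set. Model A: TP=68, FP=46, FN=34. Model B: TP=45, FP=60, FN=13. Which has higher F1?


Model A: P=68/114=0.5965, R=68/102=0.6667, F1=2PR/(P+R)=2TP/(2TP+FP+FN)=136/216=0.6296
Model B: P=45/105=0.4286, R=45/58=0.7759, F1=2PR/(P+R)=2TP/(2TP+FP+FN)=90/163=0.5521
0.6296 > 0.5521 → Model A

Model A


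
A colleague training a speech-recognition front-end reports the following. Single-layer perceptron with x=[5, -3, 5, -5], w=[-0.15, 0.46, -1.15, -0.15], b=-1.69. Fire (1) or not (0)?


z = (5)·(-0.15) + (-3)·(0.46) + (5)·(-1.15) + (-5)·(-0.15) - 1.69
  = -8.82
step(z) = 0 (z<0)

0


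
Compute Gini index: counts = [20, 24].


Probabilities: [20/44, 24/44] ≈ [0.4545, 0.5455]
Σpᵢ² = (400 + 576)/44² = 976/1936
Gini = 1 - Σpᵢ² = 1 - 976/1936 = 0.4959

0.4959


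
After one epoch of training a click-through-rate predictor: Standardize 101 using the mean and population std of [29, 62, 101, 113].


μ = 76.25, σ = 33.1615
z = (101 - 76.25)/33.1615 = 0.7463

0.7463


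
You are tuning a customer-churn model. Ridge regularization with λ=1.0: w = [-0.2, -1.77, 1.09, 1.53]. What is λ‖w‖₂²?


‖w‖₂² = (-0.2)² + (-1.77)² + (1.09)² + (1.53)²
     = 0.04 + 3.1329 + 1.1881 + 2.3409
     = 6.7019
λ·‖w‖₂² = 1.0·6.7019 = 6.7019

6.7019


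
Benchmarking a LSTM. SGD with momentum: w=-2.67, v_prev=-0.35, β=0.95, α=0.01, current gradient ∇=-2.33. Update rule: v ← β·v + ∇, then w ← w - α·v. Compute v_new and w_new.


v_new = 0.95·-0.35 - 2.33 = -0.3325 - 2.33 = -2.6625
w_new = -2.67 - 0.01·-2.6625 = -2.67 + 0.026625 = -2.643375

v_new=-2.6625, w_new=-2.643375


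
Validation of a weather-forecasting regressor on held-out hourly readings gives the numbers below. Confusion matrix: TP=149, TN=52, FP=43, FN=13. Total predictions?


Total = TP + TN + FP + FN
= 149 + 52 + 43 + 13
= 257
(Predicted positive: 192, predicted negative: 65)

257


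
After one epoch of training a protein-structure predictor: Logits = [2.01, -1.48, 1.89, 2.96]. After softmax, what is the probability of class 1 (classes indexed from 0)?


Exponentials: e^2.01=7.4633, e^-1.48=0.2276, e^1.89=6.6194, e^2.96=19.298
Sum = 33.6083
Softmax = [0.2221, 0.0068, 0.197, 0.5742]
p[1] = 0.2276/33.6083 = 0.0068

0.0068


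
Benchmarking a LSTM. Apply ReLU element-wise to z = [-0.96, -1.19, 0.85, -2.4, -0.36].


ReLU(-0.96) = max(0, -0.96) = 0.0
ReLU(-1.19) = max(0, -1.19) = 0.0
ReLU(0.85) = max(0, 0.85) = 0.85
ReLU(-2.4) = max(0, -2.4) = 0.0
ReLU(-0.36) = max(0, -0.36) = 0.0
result = [0.0, 0.0, 0.85, 0.0, 0.0]

[0.0, 0.0, 0.85, 0.0, 0.0]


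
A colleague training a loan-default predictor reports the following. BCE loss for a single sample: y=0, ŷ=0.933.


BCE = -[y·ln(p) + (1-y)·ln(1-p)]
= -0 - 1·ln(1-0.933)
= -ln(0.067) = 2.7031

2.7031


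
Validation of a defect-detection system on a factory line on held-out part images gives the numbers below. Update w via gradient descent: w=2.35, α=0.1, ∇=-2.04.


w_new = w - α·∇
= 2.35 - 0.1·-2.04
= 2.35 + 0.204
= 2.554

2.554


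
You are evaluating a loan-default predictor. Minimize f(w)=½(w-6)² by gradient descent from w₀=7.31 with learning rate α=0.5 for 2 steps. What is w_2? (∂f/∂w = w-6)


step 1: grad = 7.31-6 = 1.31; w = 7.31 - 0.5·(1.31) = 6.655
step 2: grad = 6.655-6 = 0.655; w = 6.655 - 0.5·(0.655) = 6.3275

6.3275


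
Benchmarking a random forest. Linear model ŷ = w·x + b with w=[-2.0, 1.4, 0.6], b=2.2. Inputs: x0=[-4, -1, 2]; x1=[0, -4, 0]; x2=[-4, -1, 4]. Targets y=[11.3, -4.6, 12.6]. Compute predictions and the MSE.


ŷ0 = (-2.0)·(-4) + (1.4)·(-1) + (0.6)·(2) + 2.2 = 10.0
ŷ1 = (-2.0)·(0) + (1.4)·(-4) + (0.6)·(0) + 2.2 = -3.4
ŷ2 = (-2.0)·(-4) + (1.4)·(-1) + (0.6)·(4) + 2.2 = 11.2
errors² = [1.69, 1.44, 1.96]
MSE = 5.0900/3 = 1.6967

1.6967


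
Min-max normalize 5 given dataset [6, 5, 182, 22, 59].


min=5, max=182
(5-5)/(182-5) = 0/177 = 0.0

0.0


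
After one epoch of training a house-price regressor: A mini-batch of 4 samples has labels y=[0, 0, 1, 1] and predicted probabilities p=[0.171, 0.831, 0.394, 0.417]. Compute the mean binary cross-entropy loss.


L[0] = -ln(1-0.171) = -ln(0.829) = 0.1875
L[1] = -ln(1-0.831) = -ln(0.169) = 1.7779
L[2] = -ln(0.394) = 0.9314
L[3] = -ln(0.417) = 0.8747
mean = (0.1875 + 1.7779 + 0.9314 + 0.8747)/4 = 0.9429

0.9429


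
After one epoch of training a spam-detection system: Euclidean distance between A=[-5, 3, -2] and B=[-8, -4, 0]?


d = √((-5+ 8)² + (3+ 4)² + (-2-0)²)
  = √(9 + 49 + 4)
  = √62 = 7.874

7.874


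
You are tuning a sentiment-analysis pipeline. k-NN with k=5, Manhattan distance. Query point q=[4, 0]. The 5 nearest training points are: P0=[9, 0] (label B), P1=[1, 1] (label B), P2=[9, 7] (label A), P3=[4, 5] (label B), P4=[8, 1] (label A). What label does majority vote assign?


d(q,P0) = 5  (label B)
d(q,P1) = 4  (label B)
d(q,P2) = 12  (label A)
d(q,P3) = 5  (label B)
d(q,P4) = 5  (label A)
Votes: A=2, B=3
Majority → B

B


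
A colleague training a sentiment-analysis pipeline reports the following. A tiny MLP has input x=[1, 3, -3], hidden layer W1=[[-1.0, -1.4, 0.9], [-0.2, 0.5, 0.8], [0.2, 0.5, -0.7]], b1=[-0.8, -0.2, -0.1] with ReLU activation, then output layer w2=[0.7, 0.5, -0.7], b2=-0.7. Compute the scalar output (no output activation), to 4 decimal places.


z1[0] = (-1.0)·(1) + (-1.4)·(3) + (0.9)·(-3) - 0.8 = -8.7
z1[1] = (-0.2)·(1) + (0.5)·(3) + (0.8)·(-3) - 0.2 = -1.3
z1[2] = (0.2)·(1) + (0.5)·(3) + (-0.7)·(-3) - 0.1 = 3.7
h = ReLU(z1) = [0.0, 0.0, 3.7]
output = (0.7)·(0.0) + (0.5)·(0.0) + (-0.7)·(3.7) - 0.7 = -3.29

-3.29


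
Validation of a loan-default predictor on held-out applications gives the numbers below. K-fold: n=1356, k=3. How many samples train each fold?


Fold size = 1356/3 = 452
Training per fold = 1356 - 452 = 904

904


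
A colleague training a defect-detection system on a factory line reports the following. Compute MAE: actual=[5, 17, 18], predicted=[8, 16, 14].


Absolute errors: |5-8|=3, |17-16|=1, |18-14|=4
Sum = 8
MAE = 8/3 = 8/3

8/3


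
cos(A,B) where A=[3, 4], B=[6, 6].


A·B = 3·6 + 4·6 = 42
‖A‖ = √25 = 5, ‖B‖ = √72 = 8.4853
cos = 42/(√25·√72) = 42/√1800 = 0.9899

0.9899


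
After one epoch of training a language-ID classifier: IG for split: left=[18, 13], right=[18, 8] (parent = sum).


Parent = [36, 21], H_parent = 0.9495
H_left = 0.9812 (n=31), H_right = 0.8905 (n=26)
H_children = (31/57)·0.9812 + (26/57)·0.8905 = 0.9398
IG = 0.9495 - 0.9398 = 0.0097

0.0097


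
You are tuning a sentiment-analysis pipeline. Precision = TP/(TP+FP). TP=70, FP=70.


Precision = TP/(TP+FP)
= 70/(70+70)
= 70/140 = 50.0%

50.0%


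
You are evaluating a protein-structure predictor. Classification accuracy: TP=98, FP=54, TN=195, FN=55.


Accuracy = (TP+TN)/(TP+TN+FP+FN)
= (98+195)/(402)
= 293/402 = 72.89%

72.89%


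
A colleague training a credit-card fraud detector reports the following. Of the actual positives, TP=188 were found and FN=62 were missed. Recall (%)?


Recall = TP/(TP+FN)
= 188/(188+62)
= 188/250 = 75.2%

75.2%


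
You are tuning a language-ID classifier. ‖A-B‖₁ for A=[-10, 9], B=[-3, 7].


d = |-10+ 3| + |9-7|
  = 7 + 2
  = 9

9


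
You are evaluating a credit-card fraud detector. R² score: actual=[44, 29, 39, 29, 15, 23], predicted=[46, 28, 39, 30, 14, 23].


ȳ = 29.8333
SS_res = Σ(y-ŷ)² = 7
SS_tot = Σ(y-ȳ)² = 552.83
R² = 1 - SS_res/SS_tot = 1 - 0.0127 = 0.9873

0.9873


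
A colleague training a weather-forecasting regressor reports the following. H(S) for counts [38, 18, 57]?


Probabilities: [38/113, 18/113, 57/113] ≈ [0.3363, 0.1593, 0.5044]
H = -((38/113)·log₂(38/113) + (18/113)·log₂(18/113) + (57/113)·log₂(57/113))
  = 1.4489 bits

1.4489 bits


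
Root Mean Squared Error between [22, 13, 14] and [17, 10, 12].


MSE = 38/3 = 12.6667
RMSE = √(38/3) = 3.559

3.559


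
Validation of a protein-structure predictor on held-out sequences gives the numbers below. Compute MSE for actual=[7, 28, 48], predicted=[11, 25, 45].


Squared errors: (7-11)²=16, (28-25)²=9, (48-45)²=9
Sum = 34
MSE = 34/3 = 34/3

34/3


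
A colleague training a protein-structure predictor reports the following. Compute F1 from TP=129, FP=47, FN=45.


Precision = 129/176 = 0.733
Recall = 129/174 = 0.7414
F1 = 2·P·R/(P+R) = 2·TP/(2·TP+FP+FN) = 258/(258+47+45) = 258/350 = 0.7371

0.7371


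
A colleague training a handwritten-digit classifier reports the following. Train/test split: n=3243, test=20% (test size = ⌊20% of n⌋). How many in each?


Test = ⌊3243·20/100⌋ = 648
Train = 3243 - 648 = 2595

Train: 2595, Test: 648


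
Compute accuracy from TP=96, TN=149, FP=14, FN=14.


Accuracy = (TP+TN)/(TP+TN+FP+FN)
= (96+149)/(273)
= 245/273 = 89.74%

89.74%


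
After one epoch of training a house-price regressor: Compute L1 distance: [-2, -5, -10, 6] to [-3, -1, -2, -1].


d = |-2+ 3| + |-5+ 1| + |-10+ 2| + |6+ 1|
  = 1 + 4 + 8 + 7
  = 20

20


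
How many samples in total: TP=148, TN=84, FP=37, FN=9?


Total = TP + TN + FP + FN
= 148 + 84 + 37 + 9
= 278
(Predicted positive: 185, predicted negative: 93)

278


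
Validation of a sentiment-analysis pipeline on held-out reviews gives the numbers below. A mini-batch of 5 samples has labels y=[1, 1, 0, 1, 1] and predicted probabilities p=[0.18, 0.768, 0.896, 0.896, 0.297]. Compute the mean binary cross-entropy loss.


L[0] = -ln(0.18) = 1.7148
L[1] = -ln(0.768) = 0.264
L[2] = -ln(1-0.896) = -ln(0.104) = 2.2634
L[3] = -ln(0.896) = 0.1098
L[4] = -ln(0.297) = 1.214
mean = (1.7148 + 0.264 + 2.2634 + 0.1098 + 1.214)/5 = 1.1132

1.1132


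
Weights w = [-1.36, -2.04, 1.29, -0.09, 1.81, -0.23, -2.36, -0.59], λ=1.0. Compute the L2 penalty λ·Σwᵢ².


‖w‖₂² = (-1.36)² + (-2.04)² + (1.29)² + (-0.09)² + (1.81)² + (-0.23)² + (-2.36)² + (-0.59)²
     = 1.8496 + 4.1616 + 1.6641 + 0.0081 + 3.2761 + 0.0529 + 5.5696 + 0.3481
     = 16.9301
λ·‖w‖₂² = 1.0·16.9301 = 16.9301

16.9301


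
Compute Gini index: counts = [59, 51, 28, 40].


Probabilities: [59/178, 51/178, 28/178, 40/178] ≈ [0.3315, 0.2865, 0.1573, 0.2247]
Σpᵢ² = (3481 + 2601 + 784 + 1600)/178² = 8466/31684
Gini = 1 - Σpᵢ² = 1 - 8466/31684 = 0.7328

0.7328


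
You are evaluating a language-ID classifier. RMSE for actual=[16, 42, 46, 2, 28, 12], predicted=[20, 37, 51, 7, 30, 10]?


MSE = 99/6 = 16.5
RMSE = √(99/6) = 4.062

4.062


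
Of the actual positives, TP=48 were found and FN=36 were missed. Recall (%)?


Recall = TP/(TP+FN)
= 48/(48+36)
= 48/84 = 57.14%

57.14%


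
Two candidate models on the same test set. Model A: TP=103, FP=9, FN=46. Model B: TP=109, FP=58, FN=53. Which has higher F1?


Model A: P=103/112=0.9196, R=103/149=0.6913, F1=2PR/(P+R)=2TP/(2TP+FP+FN)=206/261=0.7893
Model B: P=109/167=0.6527, R=109/162=0.6728, F1=2PR/(P+R)=2TP/(2TP+FP+FN)=218/329=0.6626
0.7893 > 0.6626 → Model A

Model A


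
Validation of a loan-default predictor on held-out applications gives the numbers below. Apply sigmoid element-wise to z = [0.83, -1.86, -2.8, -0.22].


σ(0.83) = 1/(1+e^-0.83) = 0.6964
σ(-1.86) = 1/(1+e^1.86) = 0.1347
σ(-2.8) = 1/(1+e^2.8) = 0.0573
σ(-0.22) = 1/(1+e^0.22) = 0.4452
result = [0.6964, 0.1347, 0.0573, 0.4452]

[0.6964, 0.1347, 0.0573, 0.4452]


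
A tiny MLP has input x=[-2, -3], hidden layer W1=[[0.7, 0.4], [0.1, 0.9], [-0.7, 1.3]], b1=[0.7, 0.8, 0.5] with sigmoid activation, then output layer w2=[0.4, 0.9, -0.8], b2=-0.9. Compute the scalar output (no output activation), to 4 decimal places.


z1[0] = (0.7)·(-2) + (0.4)·(-3) + 0.7 = -1.9
z1[1] = (0.1)·(-2) + (0.9)·(-3) + 0.8 = -2.1
z1[2] = (-0.7)·(-2) + (1.3)·(-3) + 0.5 = -2.0
h = sigmoid(z1) = [0.1301, 0.1091, 0.1192]
output = (0.4)·(0.1301) + (0.9)·(0.1091) + (-0.8)·(0.1192) - 0.9 = -0.8451

-0.8451


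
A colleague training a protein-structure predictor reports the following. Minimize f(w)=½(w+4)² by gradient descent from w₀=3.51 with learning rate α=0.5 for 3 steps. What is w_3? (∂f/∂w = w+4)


step 1: grad = 3.51+4 = 7.51; w = 3.51 - 0.5·(7.51) = -0.245
step 2: grad = -0.245+4 = 3.755; w = -0.245 - 0.5·(3.755) = -2.1225
step 3: grad = -2.1225+4 = 1.8775; w = -2.1225 - 0.5·(1.8775) = -3.06125

-3.06125


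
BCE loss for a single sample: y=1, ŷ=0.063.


BCE = -[y·ln(p) + (1-y)·ln(1-p)]
= -1·ln(0.063) - 0
= -ln(0.063) = 2.7646

2.7646


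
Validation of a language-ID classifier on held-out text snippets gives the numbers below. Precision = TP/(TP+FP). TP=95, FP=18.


Precision = TP/(TP+FP)
= 95/(95+18)
= 95/113 = 84.07%

84.07%


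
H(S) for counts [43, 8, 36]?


Probabilities: [43/87, 8/87, 36/87] ≈ [0.4943, 0.092, 0.4138]
H = -((43/87)·log₂(43/87) + (8/87)·log₂(8/87) + (36/87)·log₂(36/87))
  = 1.3459 bits

1.3459 bits


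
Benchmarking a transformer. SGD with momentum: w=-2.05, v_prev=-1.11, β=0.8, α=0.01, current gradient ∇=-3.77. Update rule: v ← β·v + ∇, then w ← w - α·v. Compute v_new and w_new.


v_new = 0.8·-1.11 - 3.77 = -0.888 - 3.77 = -4.658
w_new = -2.05 - 0.01·-4.658 = -2.05 + 0.04658 = -2.00342

v_new=-4.658, w_new=-2.00342


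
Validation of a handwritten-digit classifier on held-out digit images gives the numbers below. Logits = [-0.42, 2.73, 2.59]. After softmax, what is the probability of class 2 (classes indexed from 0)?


Exponentials: e^-0.42=0.657, e^2.73=15.3329, e^2.59=13.3298
Sum = 29.3197
Softmax = [0.0224, 0.523, 0.4546]
p[2] = 13.3298/29.3197 = 0.4546

0.4546


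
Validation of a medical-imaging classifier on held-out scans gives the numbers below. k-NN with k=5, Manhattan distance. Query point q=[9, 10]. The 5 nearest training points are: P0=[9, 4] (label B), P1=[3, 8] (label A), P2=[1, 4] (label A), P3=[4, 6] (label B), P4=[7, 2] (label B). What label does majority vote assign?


d(q,P0) = 6  (label B)
d(q,P1) = 8  (label A)
d(q,P2) = 14  (label A)
d(q,P3) = 9  (label B)
d(q,P4) = 10  (label B)
Votes: A=2, B=3
Majority → B

B


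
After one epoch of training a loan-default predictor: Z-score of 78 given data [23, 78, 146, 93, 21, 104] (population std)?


μ = 77.5, σ = 44.3424
z = (78 - 77.5)/44.3424 = 0.0113

0.0113


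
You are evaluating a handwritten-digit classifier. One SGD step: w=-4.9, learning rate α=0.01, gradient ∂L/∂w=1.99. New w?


w_new = w - α·∇
= -4.9 - 0.01·1.99
= -4.9 - 0.0199
= -4.9199

-4.9199


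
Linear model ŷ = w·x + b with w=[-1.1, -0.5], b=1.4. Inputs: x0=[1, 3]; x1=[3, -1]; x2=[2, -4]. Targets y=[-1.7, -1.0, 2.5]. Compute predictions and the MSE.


ŷ0 = (-1.1)·(1) + (-0.5)·(3) + 1.4 = -1.2
ŷ1 = (-1.1)·(3) + (-0.5)·(-1) + 1.4 = -1.4
ŷ2 = (-1.1)·(2) + (-0.5)·(-4) + 1.4 = 1.2
errors² = [0.25, 0.16, 1.69]
MSE = 2.1000/3 = 0.7

0.7


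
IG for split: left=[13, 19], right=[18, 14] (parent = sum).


Parent = [31, 33], H_parent = 0.9993
H_left = 0.9745 (n=32), H_right = 0.9887 (n=32)
H_children = (32/64)·0.9745 + (32/64)·0.9887 = 0.9816
IG = 0.9993 - 0.9816 = 0.0177

0.0177


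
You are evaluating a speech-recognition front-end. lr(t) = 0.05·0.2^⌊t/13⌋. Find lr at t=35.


n_drops = ⌊35/13⌋ = 2
lr = 0.05·0.2^2 = 0.05·0.04 = 0.002

0.002


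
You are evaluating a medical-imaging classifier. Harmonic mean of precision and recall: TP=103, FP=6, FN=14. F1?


Precision = 103/109 = 0.945
Recall = 103/117 = 0.8803
F1 = 2·P·R/(P+R) = 2·TP/(2·TP+FP+FN) = 206/(206+6+14) = 206/226 = 0.9115

0.9115


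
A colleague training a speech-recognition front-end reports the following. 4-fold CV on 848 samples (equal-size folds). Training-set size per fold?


Fold size = 848/4 = 212
Training per fold = 848 - 212 = 636

636


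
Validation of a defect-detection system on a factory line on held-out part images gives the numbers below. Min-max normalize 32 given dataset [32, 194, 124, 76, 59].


min=32, max=194
(32-32)/(194-32) = 0/162 = 0.0

0.0


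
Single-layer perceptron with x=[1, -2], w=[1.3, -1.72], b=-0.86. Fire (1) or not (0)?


z = (1)·(1.3) + (-2)·(-1.72) - 0.86
  = 3.88
step(z) = 1 (z≥0)

1


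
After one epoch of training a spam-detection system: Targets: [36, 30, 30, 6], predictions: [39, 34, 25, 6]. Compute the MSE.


Squared errors: (36-39)²=9, (30-34)²=16, (30-25)²=25, (6-6)²=0
Sum = 50
MSE = 50/4 = 25/2

25/2


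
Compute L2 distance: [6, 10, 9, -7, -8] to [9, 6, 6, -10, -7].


d = √((6-9)² + (10-6)² + (9-6)² + (-7+ 10)² + (-8+ 7)²)
  = √(9 + 16 + 9 + 9 + 1)
  = √44 = 6.6332

6.6332


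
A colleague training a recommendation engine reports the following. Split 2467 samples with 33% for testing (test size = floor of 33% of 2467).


Test = ⌊2467·33/100⌋ = 814
Train = 2467 - 814 = 1653

Train: 1653, Test: 814


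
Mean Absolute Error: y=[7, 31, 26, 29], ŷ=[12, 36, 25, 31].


Absolute errors: |7-12|=5, |31-36|=5, |26-25|=1, |29-31|=2
Sum = 13
MAE = 13/4 = 13/4

13/4


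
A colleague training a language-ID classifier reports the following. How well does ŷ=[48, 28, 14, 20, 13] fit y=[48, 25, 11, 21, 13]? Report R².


ȳ = 23.6
SS_res = Σ(y-ŷ)² = 19
SS_tot = Σ(y-ȳ)² = 875.2
R² = 1 - SS_res/SS_tot = 1 - 0.0217 = 0.9783

0.9783


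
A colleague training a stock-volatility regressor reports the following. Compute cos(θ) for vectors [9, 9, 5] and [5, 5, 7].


A·B = 9·5 + 9·5 + 5·7 = 125
‖A‖ = √187 = 13.6748, ‖B‖ = √99 = 9.9499
cos = 125/(√187·√99) = 125/√18513 = 0.9187

0.9187


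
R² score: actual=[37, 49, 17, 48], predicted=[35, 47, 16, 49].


ȳ = 37.75
SS_res = Σ(y-ŷ)² = 10
SS_tot = Σ(y-ȳ)² = 662.75
R² = 1 - SS_res/SS_tot = 1 - 0.0151 = 0.9849

0.9849


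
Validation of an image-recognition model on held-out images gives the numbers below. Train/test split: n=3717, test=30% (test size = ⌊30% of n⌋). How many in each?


Test = ⌊3717·30/100⌋ = 1115
Train = 3717 - 1115 = 2602

Train: 2602, Test: 1115


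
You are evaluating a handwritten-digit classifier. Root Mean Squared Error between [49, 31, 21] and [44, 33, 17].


MSE = 45/3 = 15
RMSE = √(45/3) = 3.873

3.873


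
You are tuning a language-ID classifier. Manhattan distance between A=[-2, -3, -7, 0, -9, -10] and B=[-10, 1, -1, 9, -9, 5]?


d = |-2+ 10| + |-3-1| + |-7+ 1| + |0-9| + |-9+ 9| + |-10-5|
  = 8 + 4 + 6 + 9 + 0 + 15
  = 42

42


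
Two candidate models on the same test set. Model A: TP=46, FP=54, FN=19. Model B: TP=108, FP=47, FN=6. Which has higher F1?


Model A: P=46/100=0.46, R=46/65=0.7077, F1=2PR/(P+R)=2TP/(2TP+FP+FN)=92/165=0.5576
Model B: P=108/155=0.6968, R=108/114=0.9474, F1=2PR/(P+R)=2TP/(2TP+FP+FN)=216/269=0.803
0.5576 < 0.803 → Model B

Model B


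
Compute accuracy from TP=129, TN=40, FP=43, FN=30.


Accuracy = (TP+TN)/(TP+TN+FP+FN)
= (129+40)/(242)
= 169/242 = 69.83%

69.83%


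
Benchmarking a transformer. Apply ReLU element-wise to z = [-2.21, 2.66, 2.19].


ReLU(-2.21) = max(0, -2.21) = 0.0
ReLU(2.66) = max(0, 2.66) = 2.66
ReLU(2.19) = max(0, 2.19) = 2.19
result = [0.0, 2.66, 2.19]

[0.0, 2.66, 2.19]


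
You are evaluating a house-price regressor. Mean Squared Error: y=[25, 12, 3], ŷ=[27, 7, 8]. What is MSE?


Squared errors: (25-27)²=4, (12-7)²=25, (3-8)²=25
Sum = 54
MSE = 54/3 = 18

18


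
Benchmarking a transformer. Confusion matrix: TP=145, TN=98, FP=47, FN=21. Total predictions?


Total = TP + TN + FP + FN
= 145 + 98 + 47 + 21
= 311
(Predicted positive: 192, predicted negative: 119)

311


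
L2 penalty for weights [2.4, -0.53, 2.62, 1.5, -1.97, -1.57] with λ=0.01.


‖w‖₂² = (2.4)² + (-0.53)² + (2.62)² + (1.5)² + (-1.97)² + (-1.57)²
     = 5.76 + 0.2809 + 6.8644 + 2.25 + 3.8809 + 2.4649
     = 21.5011
λ·‖w‖₂² = 0.01·21.5011 = 0.215011

0.215011


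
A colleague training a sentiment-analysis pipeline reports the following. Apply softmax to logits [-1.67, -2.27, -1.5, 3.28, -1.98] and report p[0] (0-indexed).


Exponentials: e^-1.67=0.1882, e^-2.27=0.1033, e^-1.5=0.2231, e^3.28=26.5758, e^-1.98=0.1381
Sum = 27.2285
Softmax = [0.0069, 0.0038, 0.0082, 0.976, 0.0051]
p[0] = 0.1882/27.2285 = 0.0069

0.0069


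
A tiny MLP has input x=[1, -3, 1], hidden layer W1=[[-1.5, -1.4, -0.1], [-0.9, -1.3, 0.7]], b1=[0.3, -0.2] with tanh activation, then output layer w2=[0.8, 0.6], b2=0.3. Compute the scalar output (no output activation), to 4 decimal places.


z1[0] = (-1.5)·(1) + (-1.4)·(-3) + (-0.1)·(1) + 0.3 = 2.9
z1[1] = (-0.9)·(1) + (-1.3)·(-3) + (0.7)·(1) - 0.2 = 3.5
h = tanh(z1) = [0.994, 0.9982]
output = (0.8)·(0.994) + (0.6)·(0.9982) + 0.3 = 1.6941

1.6941


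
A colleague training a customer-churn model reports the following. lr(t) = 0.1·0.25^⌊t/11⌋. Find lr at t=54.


n_drops = ⌊54/11⌋ = 4
lr = 0.1·0.25^4 = 0.1·0.00390625 = 0.000390625

0.000390625


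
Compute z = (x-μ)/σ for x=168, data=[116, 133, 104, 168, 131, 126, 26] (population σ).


μ = 114.8571, σ = 40.6252
z = (168 - 114.8571)/40.6252 = 1.3081

1.3081


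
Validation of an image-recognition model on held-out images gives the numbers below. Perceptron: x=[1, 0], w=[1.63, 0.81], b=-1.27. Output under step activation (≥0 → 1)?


z = (1)·(1.63) + (0)·(0.81) - 1.27
  = 0.36
step(z) = 1 (z≥0)

1


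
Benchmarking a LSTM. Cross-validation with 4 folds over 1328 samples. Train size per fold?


Fold size = 1328/4 = 332
Training per fold = 1328 - 332 = 996

996


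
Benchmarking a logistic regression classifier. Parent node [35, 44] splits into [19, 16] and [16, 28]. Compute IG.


Parent = [35, 44], H_parent = 0.9906
H_left = 0.9947 (n=35), H_right = 0.9457 (n=44)
H_children = (35/79)·0.9947 + (44/79)·0.9457 = 0.9674
IG = 0.9906 - 0.9674 = 0.0232

0.0232


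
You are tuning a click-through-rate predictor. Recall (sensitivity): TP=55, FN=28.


Recall = TP/(TP+FN)
= 55/(55+28)
= 55/83 = 66.27%

66.27%


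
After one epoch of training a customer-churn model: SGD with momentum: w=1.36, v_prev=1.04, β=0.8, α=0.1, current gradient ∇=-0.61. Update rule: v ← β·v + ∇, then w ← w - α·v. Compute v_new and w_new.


v_new = 0.8·1.04 - 0.61 = 0.832 - 0.61 = 0.222
w_new = 1.36 - 0.1·0.222 = 1.36 - 0.0222 = 1.3378

v_new=0.222, w_new=1.3378
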